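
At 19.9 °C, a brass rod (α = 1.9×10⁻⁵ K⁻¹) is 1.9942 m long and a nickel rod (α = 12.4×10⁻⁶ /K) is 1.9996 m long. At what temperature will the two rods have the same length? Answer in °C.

T = 432.3 °C

Equal length when α₁L₁ΔT − α₂L₂ΔT = L₂ − L₁ = 5.40×10⁻³ m
α₁L₁ = 3.78898×10⁻⁵, α₂L₂ = 2.479504×10⁻⁵ → Δ(αL) = 1.309476×10⁻⁵ m/K
ΔT = 5.40×10⁻³ / 1.309476×10⁻⁵ = 412.379 K, so T = 19.9 + 412.379 = 432.279 °C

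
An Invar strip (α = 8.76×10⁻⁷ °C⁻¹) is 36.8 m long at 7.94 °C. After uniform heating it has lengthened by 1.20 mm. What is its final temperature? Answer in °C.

ΔL = αL₀ΔT ⇒ ΔT = ΔL / (αL₀)
ΔT = 1.20×10⁻³ m / (8.76×10⁻⁷ × 36.8 m) = 37.225 K
T = 7.94 + 37.225 = 45.165 °C

T = 45.2 °C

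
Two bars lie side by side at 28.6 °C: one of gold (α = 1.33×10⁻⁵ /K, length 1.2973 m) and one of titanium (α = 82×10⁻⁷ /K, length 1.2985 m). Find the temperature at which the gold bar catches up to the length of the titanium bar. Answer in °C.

T = 210.2 °C

L₁(1 + α₁ΔT) = L₂(1 + α₂ΔT) ⇒ ΔT = (L₂ − L₁)/(α₁L₁ − α₂L₂)
L₂ − L₁ = 1.2985 − 1.2973 = 1.20×10⁻³ m
α₁L₁ − α₂L₂ = 1.33×10⁻⁵×1.2973 − 82×10⁻⁷×1.2985 = 6.60639×10⁻⁶ m/K
ΔT = 1.20×10⁻³ / 6.60639×10⁻⁶ = 181.642 K
T = 28.6 + 181.642 = 210.242 °C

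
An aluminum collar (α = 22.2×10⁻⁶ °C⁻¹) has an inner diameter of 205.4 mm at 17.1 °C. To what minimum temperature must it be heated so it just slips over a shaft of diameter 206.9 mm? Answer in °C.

T = 346 °C

Required Δd = 206.9 − 205.4 = 1.5 mm
Δd = αd₀ΔT ⇒ ΔT = Δd/(αd₀) = 1.5 / (22.2×10⁻⁶ × 205.4) = 328.96 K
T_min = 17.1 + 328.96 = 346.06 °C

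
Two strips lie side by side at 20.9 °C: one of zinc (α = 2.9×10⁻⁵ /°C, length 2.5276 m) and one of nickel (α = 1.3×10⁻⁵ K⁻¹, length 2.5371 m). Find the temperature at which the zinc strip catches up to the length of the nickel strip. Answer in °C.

Equal length when α₁L₁ΔT − α₂L₂ΔT = L₂ − L₁ = 9.50×10⁻³ m
α₁L₁ = 7.33004×10⁻⁵, α₂L₂ = 3.29823×10⁻⁵ → Δ(αL) = 4.03181×10⁻⁵ m/K
ΔT = 9.50×10⁻³ / 4.03181×10⁻⁵ = 235.626 K, so T = 20.9 + 235.626 = 256.526 °C

T = 256.5 °C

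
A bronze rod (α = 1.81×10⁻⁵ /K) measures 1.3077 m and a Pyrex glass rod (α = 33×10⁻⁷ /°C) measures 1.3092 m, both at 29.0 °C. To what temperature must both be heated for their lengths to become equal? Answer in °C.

Equal length when α₁L₁ΔT − α₂L₂ΔT = L₂ − L₁ = 1.50×10⁻³ m
α₁L₁ = 2.366937×10⁻⁵, α₂L₂ = 4.32036×10⁻⁶ → Δ(αL) = 1.934901×10⁻⁵ m/K
ΔT = 1.50×10⁻³ / 1.934901×10⁻⁵ = 77.523 K, so T = 29.0 + 77.523 = 106.523 °C

T = 106.5 °C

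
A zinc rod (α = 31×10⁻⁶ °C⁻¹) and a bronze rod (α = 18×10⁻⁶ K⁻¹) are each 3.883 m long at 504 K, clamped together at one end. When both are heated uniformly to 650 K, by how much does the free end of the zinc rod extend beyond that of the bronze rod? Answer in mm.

7.37 mm

ΔT = 146 K
zinc: ΔL = 31×10⁻⁶ × 3.883 m × 146 = 1.7574×10⁻² m = 17.574 mm
bronze: ΔL = 18×10⁻⁶ × 3.883 m × 146 = 1.0205×10⁻² m = 10.205 mm
difference = 17.574 − 10.205 = 7.369 mm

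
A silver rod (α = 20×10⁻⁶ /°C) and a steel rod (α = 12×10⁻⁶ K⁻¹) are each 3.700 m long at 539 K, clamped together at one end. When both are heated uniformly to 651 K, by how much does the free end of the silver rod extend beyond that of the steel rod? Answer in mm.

3.32 mm

ΔT = 112 K
silver: ΔL = 20×10⁻⁶ × 3.700 m × 112 = 8.2880×10⁻³ m = 8.2880 mm
steel: ΔL = 12×10⁻⁶ × 3.700 m × 112 = 4.9728×10⁻³ m = 4.9728 mm
difference = 8.2880 − 4.9728 = 3.3152 mm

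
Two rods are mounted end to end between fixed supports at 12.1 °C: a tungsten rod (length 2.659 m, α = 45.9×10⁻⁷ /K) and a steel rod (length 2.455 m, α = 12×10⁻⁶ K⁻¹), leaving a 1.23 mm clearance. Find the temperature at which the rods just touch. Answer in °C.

T = 41.6 °C

α₁L₁ = 1.220481×10⁻⁵ m/K, α₂L₂ = 2.946×10⁻⁵ m/K → total 4.166481×10⁻⁵ m/K
ΔT = g/(α₁L₁+α₂L₂) = 1.23×10⁻³ / 4.166481×10⁻⁵ = 29.521 K
T = 12.1 + 29.521 = 41.621 °C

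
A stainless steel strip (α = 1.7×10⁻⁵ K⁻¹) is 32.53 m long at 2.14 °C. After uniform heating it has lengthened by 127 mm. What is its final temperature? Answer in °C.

T = 232 °C

ΔL = αL₀ΔT ⇒ ΔT = ΔL / (αL₀)
ΔT = 127×10⁻³ m / (1.7×10⁻⁵ × 32.53 m) = 229.65 K
T = 2.14 + 229.65 = 231.79 °C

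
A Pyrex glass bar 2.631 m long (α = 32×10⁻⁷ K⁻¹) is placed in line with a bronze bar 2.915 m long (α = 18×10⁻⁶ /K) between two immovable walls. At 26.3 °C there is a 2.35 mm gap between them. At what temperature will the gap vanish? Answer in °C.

T = 64.9 °C

α₁L₁ = 8.4192×10⁻⁶ m/K, α₂L₂ = 5.247×10⁻⁵ m/K → total 6.08892×10⁻⁵ m/K
ΔT = g/(α₁L₁+α₂L₂) = 2.35×10⁻³ / 6.08892×10⁻⁵ = 38.595 K
T = 26.3 + 38.595 = 64.895 °C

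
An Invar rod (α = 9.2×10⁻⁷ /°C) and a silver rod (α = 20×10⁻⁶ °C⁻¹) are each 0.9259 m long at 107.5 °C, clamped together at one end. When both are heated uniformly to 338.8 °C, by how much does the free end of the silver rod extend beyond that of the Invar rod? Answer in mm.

4.09 mm

ΔT = 231.3 K
Invar: ΔL = 9.2×10⁻⁷ × 0.9259 m × 231.3 = 1.9703×10⁻⁴ m = 0.19703 mm
silver: ΔL = 20×10⁻⁶ × 0.9259 m × 231.3 = 4.2832×10⁻³ m = 4.2832 mm
difference = 4.2832 − 0.19703 = 4.08617 mm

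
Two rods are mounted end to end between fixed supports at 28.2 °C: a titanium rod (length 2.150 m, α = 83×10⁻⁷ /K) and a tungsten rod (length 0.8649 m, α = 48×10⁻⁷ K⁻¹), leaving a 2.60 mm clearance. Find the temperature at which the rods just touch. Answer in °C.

α₁L₁ = 1.7845×10⁻⁵ m/K, α₂L₂ = 4.15152×10⁻⁶ m/K → total 2.199652×10⁻⁵ m/K
ΔT = g/(α₁L₁+α₂L₂) = 2.60×10⁻³ / 2.199652×10⁻⁵ = 118.20 K
T = 28.2 + 118.20 = 146.40 °C

T = 146 °C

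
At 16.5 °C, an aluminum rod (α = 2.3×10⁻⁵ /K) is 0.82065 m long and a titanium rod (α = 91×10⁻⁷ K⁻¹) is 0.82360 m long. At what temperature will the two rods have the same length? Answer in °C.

T = 275.7 °C

Equal length when α₁L₁ΔT − α₂L₂ΔT = L₂ − L₁ = 2.95×10⁻³ m
α₁L₁ = 1.887495×10⁻⁵, α₂L₂ = 7.49476×10⁻⁶ → Δ(αL) = 1.138019×10⁻⁵ m/K
ΔT = 2.95×10⁻³ / 1.138019×10⁻⁵ = 259.222 K, so T = 16.5 + 259.222 = 275.722 °C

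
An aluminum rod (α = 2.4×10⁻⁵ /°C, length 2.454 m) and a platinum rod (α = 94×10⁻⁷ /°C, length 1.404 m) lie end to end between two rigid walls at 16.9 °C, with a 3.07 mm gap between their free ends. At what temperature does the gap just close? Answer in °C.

α₁L₁ = 5.8896×10⁻⁵ m/K, α₂L₂ = 1.31976×10⁻⁵ m/K → total 7.20936×10⁻⁵ m/K
ΔT = g/(α₁L₁+α₂L₂) = 3.07×10⁻³ / 7.20936×10⁻⁵ = 42.584 K
T = 16.9 + 42.584 = 59.484 °C

T = 59.5 °C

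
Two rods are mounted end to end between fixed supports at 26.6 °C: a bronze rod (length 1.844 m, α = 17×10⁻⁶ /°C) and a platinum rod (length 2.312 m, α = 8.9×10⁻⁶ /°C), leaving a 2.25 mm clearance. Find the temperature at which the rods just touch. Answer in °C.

α₁L₁ = 3.1348×10⁻⁵ m/K, α₂L₂ = 2.05768×10⁻⁵ m/K → total 5.19248×10⁻⁵ m/K
ΔT = g/(α₁L₁+α₂L₂) = 2.25×10⁻³ / 5.19248×10⁻⁵ = 43.332 K
T = 26.6 + 43.332 = 69.932 °C

T = 69.9 °C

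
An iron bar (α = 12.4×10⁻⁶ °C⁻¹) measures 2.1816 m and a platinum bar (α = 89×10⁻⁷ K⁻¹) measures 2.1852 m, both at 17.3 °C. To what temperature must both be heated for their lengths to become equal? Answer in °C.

Equal length when α₁L₁ΔT − α₂L₂ΔT = L₂ − L₁ = 3.60×10⁻³ m
α₁L₁ = 2.705184×10⁻⁵, α₂L₂ = 1.944828×10⁻⁵ → Δ(αL) = 7.60356×10⁻⁶ m/K
ΔT = 3.60×10⁻³ / 7.60356×10⁻⁶ = 473.462 K, so T = 17.3 + 473.462 = 490.762 °C

T = 490.8 °C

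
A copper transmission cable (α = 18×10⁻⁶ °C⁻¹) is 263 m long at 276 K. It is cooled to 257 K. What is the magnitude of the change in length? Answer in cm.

|ΔT| = |257 − 276| = 19 K
ΔL = αL₀ΔT = (18×10⁻⁶)(263)(19) = 8.99×10⁻² m

ΔL = 8.99 cm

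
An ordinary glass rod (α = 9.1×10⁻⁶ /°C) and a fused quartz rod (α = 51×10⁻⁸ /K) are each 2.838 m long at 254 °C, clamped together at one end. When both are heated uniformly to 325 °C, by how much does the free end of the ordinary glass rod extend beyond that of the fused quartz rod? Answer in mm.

ΔT = 71 K
ordinary glass: ΔL = 9.1×10⁻⁶ × 2.838 m × 71 = 1.8336×10⁻³ m = 1.8336 mm
fused quartz: ΔL = 51×10⁻⁸ × 2.838 m × 71 = 1.0276×10⁻⁴ m = 0.10276 mm
difference = 1.8336 − 0.10276 = 1.73084 mm

1.73 mm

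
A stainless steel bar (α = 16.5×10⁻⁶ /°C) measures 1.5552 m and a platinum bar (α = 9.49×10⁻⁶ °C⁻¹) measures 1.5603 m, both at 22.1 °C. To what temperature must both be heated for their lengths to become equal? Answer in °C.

Equal length when α₁L₁ΔT − α₂L₂ΔT = L₂ − L₁ = 5.10×10⁻³ m
α₁L₁ = 2.56608×10⁻⁵, α₂L₂ = 1.4807247×10⁻⁵ → Δ(αL) = 1.0853553×10⁻⁵ m/K
ΔT = 5.10×10⁻³ / 1.0853553×10⁻⁵ = 469.892 K, so T = 22.1 + 469.892 = 491.992 °C

T = 492.0 °C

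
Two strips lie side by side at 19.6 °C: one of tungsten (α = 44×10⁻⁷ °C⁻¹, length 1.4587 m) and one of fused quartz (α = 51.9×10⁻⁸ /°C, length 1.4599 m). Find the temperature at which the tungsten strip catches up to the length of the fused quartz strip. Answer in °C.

T = 231.6 °C

L₁(1 + α₁ΔT) = L₂(1 + α₂ΔT) ⇒ ΔT = (L₂ − L₁)/(α₁L₁ − α₂L₂)
L₂ − L₁ = 1.4599 − 1.4587 = 1.20×10⁻³ m
α₁L₁ − α₂L₂ = 44×10⁻⁷×1.4587 − 51.9×10⁻⁸×1.4599 = 5.6605919×10⁻⁶ m/K
ΔT = 1.20×10⁻³ / 5.6605919×10⁻⁶ = 211.992 K
T = 19.6 + 211.992 = 231.592 °C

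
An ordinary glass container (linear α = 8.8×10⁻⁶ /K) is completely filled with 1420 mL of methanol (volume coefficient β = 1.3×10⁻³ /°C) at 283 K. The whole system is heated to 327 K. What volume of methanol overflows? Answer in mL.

The container also expands: β_container ≈ 3α = 2.64×10⁻⁵ /K
Net overflow = V₀(β_liq − 3α_cont)ΔT
β − 3α = 1.30×10⁻³ − 2.64×10⁻⁵ = 1.2736×10⁻³ /K; ΔT = 44 K
ΔV = 1420 × 1.2736×10⁻³ × 44 = 79.6 mL

79.6 mL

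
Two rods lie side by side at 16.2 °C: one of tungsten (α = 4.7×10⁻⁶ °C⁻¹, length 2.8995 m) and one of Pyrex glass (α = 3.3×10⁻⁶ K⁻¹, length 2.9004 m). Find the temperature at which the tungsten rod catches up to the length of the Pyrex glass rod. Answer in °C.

T = 238.1 °C

Equal length when α₁L₁ΔT − α₂L₂ΔT = L₂ − L₁ = 9.00×10⁻⁴ m
α₁L₁ = 1.362765×10⁻⁵, α₂L₂ = 9.57132×10⁻⁶ → Δ(αL) = 4.05633×10⁻⁶ m/K
ΔT = 9.00×10⁻⁴ / 4.05633×10⁻⁶ = 221.875 K, so T = 16.2 + 221.875 = 238.075 °C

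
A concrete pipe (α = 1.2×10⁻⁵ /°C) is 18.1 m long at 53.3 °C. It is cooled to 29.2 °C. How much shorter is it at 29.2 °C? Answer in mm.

|ΔT| = |29.2 − 53.3| = 24.1 K
ΔL = αL₀ΔT = (1.2×10⁻⁵)(18.1)(24.1) = 5.23×10⁻³ m

ΔL = 5.23 mm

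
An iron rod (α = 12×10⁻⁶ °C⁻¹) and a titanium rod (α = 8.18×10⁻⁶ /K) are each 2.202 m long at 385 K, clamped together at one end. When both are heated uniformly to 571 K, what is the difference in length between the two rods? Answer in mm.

ΔT = 186 K
iron: ΔL = 12×10⁻⁶ × 2.202 m × 186 = 4.9149×10⁻³ m = 4.9149 mm
titanium: ΔL = 8.18×10⁻⁶ × 2.202 m × 186 = 3.3503×10⁻³ m = 3.3503 mm
difference = 4.9149 − 3.3503 = 1.5646 mm

1.56 mm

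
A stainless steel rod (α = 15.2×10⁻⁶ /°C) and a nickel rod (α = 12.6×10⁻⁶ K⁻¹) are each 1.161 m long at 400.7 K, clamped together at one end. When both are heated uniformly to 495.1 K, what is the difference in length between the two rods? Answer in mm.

0.285 mm

ΔT = 94.4 K
stainless steel: ΔL = 15.2×10⁻⁶ × 1.161 m × 94.4 = 1.6659×10⁻³ m = 1.6659 mm
nickel: ΔL = 12.6×10⁻⁶ × 1.161 m × 94.4 = 1.3809×10⁻³ m = 1.3809 mm
difference = 1.6659 − 1.3809 = 0.2850 mm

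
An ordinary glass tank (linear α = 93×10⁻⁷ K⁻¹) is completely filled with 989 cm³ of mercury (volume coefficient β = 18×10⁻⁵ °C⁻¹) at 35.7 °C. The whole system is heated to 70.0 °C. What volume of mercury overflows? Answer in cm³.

5.16 cm³

The tank also expands: β_container ≈ 3α = 2.79×10⁻⁵ /K
Net overflow = V₀(β_liq − 3α_cont)ΔT
β − 3α = 1.80×10⁻⁴ − 2.79×10⁻⁵ = 1.521×10⁻⁴ /K; ΔT = 34.3 K
ΔV = 989 × 1.521×10⁻⁴ × 34.3 = 5.16 cm³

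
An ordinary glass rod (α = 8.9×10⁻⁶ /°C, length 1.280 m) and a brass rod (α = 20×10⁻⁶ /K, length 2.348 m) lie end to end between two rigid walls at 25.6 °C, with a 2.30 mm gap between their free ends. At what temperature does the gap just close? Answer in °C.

α₁L₁ = 1.1392×10⁻⁵ m/K, α₂L₂ = 4.696×10⁻⁵ m/K → total 5.8352×10⁻⁵ m/K
ΔT = g/(α₁L₁+α₂L₂) = 2.30×10⁻³ / 5.8352×10⁻⁵ = 39.416 K
T = 25.6 + 39.416 = 65.016 °C

T = 65.0 °C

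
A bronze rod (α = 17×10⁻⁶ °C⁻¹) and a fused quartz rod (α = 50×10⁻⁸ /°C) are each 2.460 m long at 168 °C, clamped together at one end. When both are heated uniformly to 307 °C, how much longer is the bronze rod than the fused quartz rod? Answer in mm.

ΔT = 139 K
bronze: ΔL = 17×10⁻⁶ × 2.460 m × 139 = 5.8130×10⁻³ m = 5.8130 mm
fused quartz: ΔL = 50×10⁻⁸ × 2.460 m × 139 = 1.7097×10⁻⁴ m = 0.17097 mm
difference = 5.8130 − 0.17097 = 5.64203 mm

5.64 mm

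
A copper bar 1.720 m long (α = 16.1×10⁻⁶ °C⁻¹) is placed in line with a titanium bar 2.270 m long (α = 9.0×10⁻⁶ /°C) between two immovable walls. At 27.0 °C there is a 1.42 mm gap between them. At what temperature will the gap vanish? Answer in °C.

T = 56.5 °C

Gap closes when ΔL₁ + ΔL₂ = 1.42 mm = 1.42×10⁻³ m
(α₁L₁ + α₂L₂)ΔT = g
α₁L₁ + α₂L₂ = 16.1×10⁻⁶×1.720 + 9.0×10⁻⁶×2.270 = 4.8122×10⁻⁵ m/K
ΔT = 1.42×10⁻³ / 4.8122×10⁻⁵ = 29.508 K
T = 27.0 + 29.508 = 56.508 °C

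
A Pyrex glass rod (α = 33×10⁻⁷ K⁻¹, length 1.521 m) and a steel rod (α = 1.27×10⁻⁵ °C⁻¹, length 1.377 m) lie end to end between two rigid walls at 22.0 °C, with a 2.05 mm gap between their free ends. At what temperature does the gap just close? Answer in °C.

α₁L₁ = 5.0193×10⁻⁶ m/K, α₂L₂ = 1.74879×10⁻⁵ m/K → total 2.25072×10⁻⁵ m/K
ΔT = g/(α₁L₁+α₂L₂) = 2.05×10⁻³ / 2.25072×10⁻⁵ = 91.08 K
T = 22.0 + 91.08 = 113.08 °C

T = 113 °C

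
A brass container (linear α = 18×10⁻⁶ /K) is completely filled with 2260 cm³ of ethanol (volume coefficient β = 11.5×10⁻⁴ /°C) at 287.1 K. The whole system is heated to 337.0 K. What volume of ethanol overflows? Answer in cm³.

The container also expands: β_container ≈ 3α = 5.4×10⁻⁵ /K
Net overflow = V₀(β_liq − 3α_cont)ΔT
β − 3α = 1.15×10⁻³ − 5.4×10⁻⁵ = 1.096×10⁻³ /K; ΔT = 49.9 K
ΔV = 2260 × 1.096×10⁻³ × 49.9 = 124 cm³

124 cm³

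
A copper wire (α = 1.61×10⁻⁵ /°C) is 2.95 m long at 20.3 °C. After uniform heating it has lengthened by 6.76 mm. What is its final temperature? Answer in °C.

ΔL = αL₀ΔT ⇒ ΔT = ΔL / (αL₀)
ΔT = 6.76×10⁻³ m / (1.61×10⁻⁵ × 2.95 m) = 142.33 K
T = 20.3 + 142.33 = 162.63 °C

T = 163 °C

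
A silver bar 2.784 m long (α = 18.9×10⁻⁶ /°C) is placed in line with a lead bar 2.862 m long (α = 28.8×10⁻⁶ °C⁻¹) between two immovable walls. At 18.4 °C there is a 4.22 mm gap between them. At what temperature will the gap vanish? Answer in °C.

α₁L₁ = 5.26176×10⁻⁵ m/K, α₂L₂ = 8.24256×10⁻⁵ m/K → total 1.350432×10⁻⁴ m/K
ΔT = g/(α₁L₁+α₂L₂) = 4.22×10⁻³ / 1.350432×10⁻⁴ = 31.249 K
T = 18.4 + 31.249 = 49.649 °C

T = 49.6 °C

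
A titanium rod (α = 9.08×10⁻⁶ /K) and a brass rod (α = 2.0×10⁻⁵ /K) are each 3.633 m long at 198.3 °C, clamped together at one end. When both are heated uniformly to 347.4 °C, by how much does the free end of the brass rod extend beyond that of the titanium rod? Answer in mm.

ΔT = 149.1 K
titanium: ΔL = 9.08×10⁻⁶ × 3.633 m × 149.1 = 4.9185×10⁻³ m = 4.9185 mm
brass: ΔL = 2.0×10⁻⁵ × 3.633 m × 149.1 = 1.0834×10⁻² m = 10.834 mm
difference = 10.834 − 4.9185 = 5.9155 mm

5.92 mm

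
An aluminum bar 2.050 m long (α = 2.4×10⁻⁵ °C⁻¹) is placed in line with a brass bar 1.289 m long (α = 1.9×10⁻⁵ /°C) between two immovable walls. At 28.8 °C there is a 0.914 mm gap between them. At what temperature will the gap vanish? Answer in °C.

T = 41.2 °C

Gap closes when ΔL₁ + ΔL₂ = 0.914 mm = 9.14×10⁻⁴ m
(α₁L₁ + α₂L₂)ΔT = g
α₁L₁ + α₂L₂ = 2.4×10⁻⁵×2.050 + 1.9×10⁻⁵×1.289 = 7.3691×10⁻⁵ m/K
ΔT = 9.14×10⁻⁴ / 7.3691×10⁻⁵ = 12.403 K
T = 28.8 + 12.403 = 41.203 °C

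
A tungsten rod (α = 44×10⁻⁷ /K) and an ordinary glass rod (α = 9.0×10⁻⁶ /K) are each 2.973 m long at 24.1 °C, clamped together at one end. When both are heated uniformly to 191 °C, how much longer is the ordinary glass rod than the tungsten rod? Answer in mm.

ΔT = 166.9 K
tungsten: ΔL = 44×10⁻⁷ × 2.973 m × 166.9 = 2.1833×10⁻³ m = 2.1833 mm
ordinary glass: ΔL = 9.0×10⁻⁶ × 2.973 m × 166.9 = 4.4657×10⁻³ m = 4.4657 mm
difference = 4.4657 − 2.1833 = 2.2824 mm

2.28 mm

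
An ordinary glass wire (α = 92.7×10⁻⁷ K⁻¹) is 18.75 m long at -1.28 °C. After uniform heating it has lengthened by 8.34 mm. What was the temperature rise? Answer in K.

ΔL = αL₀ΔT ⇒ ΔT = ΔL / (αL₀)
ΔT = 8.34×10⁻³ m / (92.7×10⁻⁷ × 18.75 m) = 47.983 K

ΔT = 48.0 K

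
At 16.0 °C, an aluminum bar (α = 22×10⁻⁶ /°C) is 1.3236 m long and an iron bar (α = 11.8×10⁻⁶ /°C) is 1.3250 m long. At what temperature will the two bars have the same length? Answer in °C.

T = 119.8 °C

Equal length when α₁L₁ΔT − α₂L₂ΔT = L₂ − L₁ = 1.40×10⁻³ m
α₁L₁ = 2.91192×10⁻⁵, α₂L₂ = 1.5635×10⁻⁵ → Δ(αL) = 1.34842×10⁻⁵ m/K
ΔT = 1.40×10⁻³ / 1.34842×10⁻⁵ = 103.825 K, so T = 16.0 + 103.825 = 119.825 °C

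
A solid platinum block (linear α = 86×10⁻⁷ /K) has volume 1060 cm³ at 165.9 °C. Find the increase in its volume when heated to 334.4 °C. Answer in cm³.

Isotropic solid: β ≈ 3α = 2.6×10⁻⁵ /K; ΔT = 168.5 K
ΔV = 3αV₀ΔT = 3(86×10⁻⁷)(1060)(168.5) = 4.61 cm³

ΔV = 4.61 cm³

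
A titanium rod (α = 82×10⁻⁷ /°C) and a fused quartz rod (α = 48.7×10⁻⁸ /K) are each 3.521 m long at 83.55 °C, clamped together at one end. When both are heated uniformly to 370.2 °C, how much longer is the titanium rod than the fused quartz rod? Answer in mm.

ΔT = 286.65 K
titanium: ΔL = 82×10⁻⁷ × 3.521 m × 286.65 = 8.2762×10⁻³ m = 8.2762 mm
fused quartz: ΔL = 48.7×10⁻⁸ × 3.521 m × 286.65 = 4.9153×10⁻⁴ m = 0.49153 mm
difference = 8.2762 − 0.49153 = 7.78467 mm

7.78 mm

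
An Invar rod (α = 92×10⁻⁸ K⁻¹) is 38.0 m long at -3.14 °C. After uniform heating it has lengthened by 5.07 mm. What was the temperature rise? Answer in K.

ΔT = 145 K

ΔL = αL₀ΔT ⇒ ΔT = ΔL / (αL₀)
ΔT = 5.07×10⁻³ m / (92×10⁻⁸ × 38.0 m) = 145.02 K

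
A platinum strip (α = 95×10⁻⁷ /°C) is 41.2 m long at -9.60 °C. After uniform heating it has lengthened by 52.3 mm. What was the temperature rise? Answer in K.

ΔT = 134 K

ΔL = αL₀ΔT ⇒ ΔT = ΔL / (αL₀)
ΔT = 52.3×10⁻³ m / (95×10⁻⁷ × 41.2 m) = 133.62 K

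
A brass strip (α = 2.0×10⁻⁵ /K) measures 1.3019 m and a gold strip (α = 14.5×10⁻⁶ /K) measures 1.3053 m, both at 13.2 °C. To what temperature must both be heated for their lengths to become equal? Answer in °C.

Equal length when α₁L₁ΔT − α₂L₂ΔT = L₂ − L₁ = 3.40×10⁻³ m
α₁L₁ = 2.6038×10⁻⁵, α₂L₂ = 1.892685×10⁻⁵ → Δ(αL) = 7.11115×10⁻⁶ m/K
ΔT = 3.40×10⁻³ / 7.11115×10⁻⁶ = 478.122 K, so T = 13.2 + 478.122 = 491.322 °C

T = 491.3 °C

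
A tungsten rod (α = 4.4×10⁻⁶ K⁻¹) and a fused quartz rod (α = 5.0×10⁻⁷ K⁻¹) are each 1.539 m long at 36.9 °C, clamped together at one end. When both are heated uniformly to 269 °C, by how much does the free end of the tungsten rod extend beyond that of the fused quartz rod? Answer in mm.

1.39 mm

ΔT = 232.1 K
tungsten: ΔL = 4.4×10⁻⁶ × 1.539 m × 232.1 = 1.5717×10⁻³ m = 1.5717 mm
fused quartz: ΔL = 5.0×10⁻⁷ × 1.539 m × 232.1 = 1.7860×10⁻⁴ m = 0.17860 mm
difference = 1.5717 − 0.17860 = 1.3931 mm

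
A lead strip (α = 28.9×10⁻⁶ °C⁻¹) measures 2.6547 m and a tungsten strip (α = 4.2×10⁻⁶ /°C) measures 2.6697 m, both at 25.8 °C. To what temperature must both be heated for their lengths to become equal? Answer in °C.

T = 254.8 °C

Equal length when α₁L₁ΔT − α₂L₂ΔT = L₂ − L₁ = 1.50×10⁻² m
α₁L₁ = 7.672083×10⁻⁵, α₂L₂ = 1.121274×10⁻⁵ → Δ(αL) = 6.550809×10⁻⁵ m/K
ΔT = 1.50×10⁻² / 6.550809×10⁻⁵ = 228.979 K, so T = 25.8 + 228.979 = 254.779 °C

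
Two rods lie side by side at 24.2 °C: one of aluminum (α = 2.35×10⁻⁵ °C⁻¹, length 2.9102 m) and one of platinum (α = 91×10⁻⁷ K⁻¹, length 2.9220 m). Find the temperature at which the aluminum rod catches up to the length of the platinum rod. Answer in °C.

T = 306.5 °C

Equal length when α₁L₁ΔT − α₂L₂ΔT = L₂ − L₁ = 1.18×10⁻² m
α₁L₁ = 6.83897×10⁻⁵, α₂L₂ = 2.65902×10⁻⁵ → Δ(αL) = 4.17995×10⁻⁵ m/K
ΔT = 1.18×10⁻² / 4.17995×10⁻⁵ = 282.300 K, so T = 24.2 + 282.300 = 306.500 °C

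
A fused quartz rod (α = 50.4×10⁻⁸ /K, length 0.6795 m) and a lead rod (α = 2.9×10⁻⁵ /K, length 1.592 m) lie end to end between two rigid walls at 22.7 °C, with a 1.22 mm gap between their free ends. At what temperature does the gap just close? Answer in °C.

T = 48.9 °C

α₁L₁ = 3.42468×10⁻⁷ m/K, α₂L₂ = 4.6168×10⁻⁵ m/K → total 4.6510468×10⁻⁵ m/K
ΔT = g/(α₁L₁+α₂L₂) = 1.22×10⁻³ / 4.6510468×10⁻⁵ = 26.231 K
T = 22.7 + 26.231 = 48.931 °C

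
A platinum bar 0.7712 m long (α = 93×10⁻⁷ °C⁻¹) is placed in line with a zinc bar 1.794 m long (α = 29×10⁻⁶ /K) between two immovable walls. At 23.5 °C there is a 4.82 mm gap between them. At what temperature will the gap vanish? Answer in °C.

T = 105 °C

Gap closes when ΔL₁ + ΔL₂ = 4.82 mm = 4.82×10⁻³ m
(α₁L₁ + α₂L₂)ΔT = g
α₁L₁ + α₂L₂ = 93×10⁻⁷×0.7712 + 29×10⁻⁶×1.794 = 5.919816×10⁻⁵ m/K
ΔT = 4.82×10⁻³ / 5.919816×10⁻⁵ = 81.42 K
T = 23.5 + 81.42 = 104.92 °C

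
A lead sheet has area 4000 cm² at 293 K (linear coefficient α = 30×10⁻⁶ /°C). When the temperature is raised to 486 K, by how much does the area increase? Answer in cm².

ΔA = 46.3 cm²

Area coefficient ≈ 2α; |ΔT| = 193 K
ΔA = 2αA₀ΔT = 2(30×10⁻⁶)(4000)(193) = 46.3 cm²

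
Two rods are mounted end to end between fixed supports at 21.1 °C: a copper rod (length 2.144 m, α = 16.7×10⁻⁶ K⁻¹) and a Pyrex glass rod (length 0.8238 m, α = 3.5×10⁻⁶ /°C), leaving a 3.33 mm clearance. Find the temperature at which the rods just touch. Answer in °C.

Gap closes when ΔL₁ + ΔL₂ = 3.33 mm = 3.33×10⁻³ m
(α₁L₁ + α₂L₂)ΔT = g
α₁L₁ + α₂L₂ = 16.7×10⁻⁶×2.144 + 3.5×10⁻⁶×0.8238 = 3.86881×10⁻⁵ m/K
ΔT = 3.33×10⁻³ / 3.86881×10⁻⁵ = 86.07 K
T = 21.1 + 86.07 = 107.17 °C

T = 107 °C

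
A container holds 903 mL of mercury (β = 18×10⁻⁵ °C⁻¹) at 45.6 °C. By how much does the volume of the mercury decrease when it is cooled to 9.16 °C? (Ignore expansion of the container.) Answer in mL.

ΔV = 5.92 mL

|ΔT| = |9.16 − 45.6| = 36.44 K
ΔV = βV₀ΔT = (18×10⁻⁵)(903)(36.44) = 5.92 mL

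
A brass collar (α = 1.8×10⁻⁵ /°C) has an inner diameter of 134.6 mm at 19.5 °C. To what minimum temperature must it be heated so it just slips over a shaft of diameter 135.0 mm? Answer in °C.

Required Δd = 135.0 − 134.6 = 0.4 mm
Δd = αd₀ΔT ⇒ ΔT = Δd/(αd₀) = 0.4 / (1.8×10⁻⁵ × 134.6) = 165.10 K
T_min = 19.5 + 165.10 = 184.60 °C

T = 185 °C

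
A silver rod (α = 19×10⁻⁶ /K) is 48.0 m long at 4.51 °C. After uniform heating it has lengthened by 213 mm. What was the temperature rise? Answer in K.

ΔL = αL₀ΔT ⇒ ΔT = ΔL / (αL₀)
ΔT = 213×10⁻³ m / (19×10⁻⁶ × 48.0 m) = 233.55 K

ΔT = 234 K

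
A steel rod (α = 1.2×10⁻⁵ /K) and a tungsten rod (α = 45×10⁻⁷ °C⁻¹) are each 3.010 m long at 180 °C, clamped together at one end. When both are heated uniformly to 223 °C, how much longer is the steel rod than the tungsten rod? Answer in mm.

0.971 mm

ΔT = 43 K
steel: ΔL = 1.2×10⁻⁵ × 3.010 m × 43 = 1.5532×10⁻³ m = 1.5532 mm
tungsten: ΔL = 45×10⁻⁷ × 3.010 m × 43 = 5.8243×10⁻⁴ m = 0.58243 mm
difference = 1.5532 − 0.58243 = 0.97077 mm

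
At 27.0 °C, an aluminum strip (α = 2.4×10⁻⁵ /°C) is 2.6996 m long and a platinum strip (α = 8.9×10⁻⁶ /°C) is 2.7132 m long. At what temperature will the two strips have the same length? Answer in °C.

Equal length when α₁L₁ΔT − α₂L₂ΔT = L₂ − L₁ = 1.36×10⁻² m
α₁L₁ = 6.47904×10⁻⁵, α₂L₂ = 2.414748×10⁻⁵ → Δ(αL) = 4.064292×10⁻⁵ m/K
ΔT = 1.36×10⁻² / 4.064292×10⁻⁵ = 334.622 K, so T = 27.0 + 334.622 = 361.622 °C

T = 361.6 °C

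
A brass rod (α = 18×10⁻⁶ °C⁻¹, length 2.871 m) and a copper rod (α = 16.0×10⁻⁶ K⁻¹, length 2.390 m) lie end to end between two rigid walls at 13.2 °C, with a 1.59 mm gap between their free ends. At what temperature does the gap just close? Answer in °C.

Gap closes when ΔL₁ + ΔL₂ = 1.59 mm = 1.59×10⁻³ m
(α₁L₁ + α₂L₂)ΔT = g
α₁L₁ + α₂L₂ = 18×10⁻⁶×2.871 + 16.0×10⁻⁶×2.390 = 8.9918×10⁻⁵ m/K
ΔT = 1.59×10⁻³ / 8.9918×10⁻⁵ = 17.683 K
T = 13.2 + 17.683 = 30.883 °C

T = 30.9 °C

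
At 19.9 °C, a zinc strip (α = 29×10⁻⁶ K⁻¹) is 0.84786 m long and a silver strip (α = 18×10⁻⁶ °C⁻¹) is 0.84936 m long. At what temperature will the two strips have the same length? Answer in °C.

T = 181.2 °C

Equal length when α₁L₁ΔT − α₂L₂ΔT = L₂ − L₁ = 1.50×10⁻³ m
α₁L₁ = 2.458794×10⁻⁵, α₂L₂ = 1.528848×10⁻⁵ → Δ(αL) = 9.29946×10⁻⁶ m/K
ΔT = 1.50×10⁻³ / 9.29946×10⁻⁶ = 161.300 K, so T = 19.9 + 161.300 = 181.200 °C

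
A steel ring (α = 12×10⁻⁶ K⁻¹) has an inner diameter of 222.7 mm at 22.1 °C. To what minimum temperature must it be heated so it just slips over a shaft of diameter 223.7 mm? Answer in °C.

T = 396 °C

Required Δd = 223.7 − 222.7 = 1.0 mm
Δd = αd₀ΔT ⇒ ΔT = Δd/(αd₀) = 1.0 / (12×10⁻⁶ × 222.7) = 374.20 K
T_min = 22.1 + 374.20 = 396.30 °C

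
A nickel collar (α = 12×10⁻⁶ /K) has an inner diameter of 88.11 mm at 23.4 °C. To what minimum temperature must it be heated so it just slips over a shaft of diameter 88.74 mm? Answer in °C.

T = 619 °C

Required Δd = 88.74 − 88.11 = 0.63 mm
Δd = αd₀ΔT ⇒ ΔT = Δd/(αd₀) = 0.63 / (12×10⁻⁶ × 88.11) = 595.85 K
T_min = 23.4 + 595.85 = 619.25 °C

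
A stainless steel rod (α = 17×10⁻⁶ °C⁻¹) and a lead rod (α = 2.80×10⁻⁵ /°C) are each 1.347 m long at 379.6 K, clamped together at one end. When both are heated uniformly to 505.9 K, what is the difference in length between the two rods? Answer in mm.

ΔT = 126.3 K
stainless steel: ΔL = 17×10⁻⁶ × 1.347 m × 126.3 = 2.8921×10⁻³ m = 2.8921 mm
lead: ΔL = 2.80×10⁻⁵ × 1.347 m × 126.3 = 4.7635×10⁻³ m = 4.7635 mm
difference = 4.7635 − 2.8921 = 1.8714 mm

1.87 mm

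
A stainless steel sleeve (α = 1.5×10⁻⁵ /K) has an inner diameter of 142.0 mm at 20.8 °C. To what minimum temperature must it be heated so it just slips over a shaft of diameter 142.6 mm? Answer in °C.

T = 302 °C

Required Δd = 142.6 − 142.0 = 0.6 mm
Δd = αd₀ΔT ⇒ ΔT = Δd/(αd₀) = 0.6 / (1.5×10⁻⁵ × 142.0) = 281.69 K
T_min = 20.8 + 281.69 = 302.49 °C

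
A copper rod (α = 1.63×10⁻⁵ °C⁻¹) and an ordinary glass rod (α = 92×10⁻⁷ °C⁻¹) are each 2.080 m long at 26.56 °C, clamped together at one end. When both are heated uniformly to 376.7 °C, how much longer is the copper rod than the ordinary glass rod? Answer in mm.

5.17 mm

ΔT = 350.14 K
copper: ΔL = 1.63×10⁻⁵ × 2.080 m × 350.14 = 1.1871×10⁻² m = 11.871 mm
ordinary glass: ΔL = 92×10⁻⁷ × 2.080 m × 350.14 = 6.7003×10⁻³ m = 6.7003 mm
difference = 11.871 − 6.7003 = 5.1707 mm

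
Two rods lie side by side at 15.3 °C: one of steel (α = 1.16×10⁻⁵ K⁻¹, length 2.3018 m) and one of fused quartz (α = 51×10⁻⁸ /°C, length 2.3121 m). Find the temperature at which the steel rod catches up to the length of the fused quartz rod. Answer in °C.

T = 418.9 °C

L₁(1 + α₁ΔT) = L₂(1 + α₂ΔT) ⇒ ΔT = (L₂ − L₁)/(α₁L₁ − α₂L₂)
L₂ − L₁ = 2.3121 − 2.3018 = 1.03×10⁻² m
α₁L₁ − α₂L₂ = 1.16×10⁻⁵×2.3018 − 51×10⁻⁸×2.3121 = 2.5521709×10⁻⁵ m/K
ΔT = 1.03×10⁻² / 2.5521709×10⁻⁵ = 403.578 K
T = 15.3 + 403.578 = 418.878 °C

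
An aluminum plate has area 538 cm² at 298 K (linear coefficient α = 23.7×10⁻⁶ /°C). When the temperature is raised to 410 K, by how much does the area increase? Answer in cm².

ΔA = 2.86 cm²

Area coefficient ≈ 2α; |ΔT| = 112 K
ΔA = 2αA₀ΔT = 2(23.7×10⁻⁶)(538)(112) = 2.86 cm²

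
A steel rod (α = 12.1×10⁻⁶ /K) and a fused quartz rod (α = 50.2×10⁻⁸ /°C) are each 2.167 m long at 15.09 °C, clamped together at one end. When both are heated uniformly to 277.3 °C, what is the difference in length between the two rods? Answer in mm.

6.59 mm

ΔT = 262.21 K
steel: ΔL = 12.1×10⁻⁶ × 2.167 m × 262.21 = 6.8753×10⁻³ m = 6.8753 mm
fused quartz: ΔL = 50.2×10⁻⁸ × 2.167 m × 262.21 = 2.8524×10⁻⁴ m = 0.28524 mm
difference = 6.8753 − 0.28524 = 6.59006 mm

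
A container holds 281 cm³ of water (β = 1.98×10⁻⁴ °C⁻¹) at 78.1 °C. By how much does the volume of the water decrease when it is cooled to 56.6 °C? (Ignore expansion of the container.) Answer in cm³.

ΔV = 1.20 cm³

|ΔT| = |56.6 − 78.1| = 21.5 K
ΔV = βV₀ΔT = (1.98×10⁻⁴)(281)(21.5) = 1.20 cm³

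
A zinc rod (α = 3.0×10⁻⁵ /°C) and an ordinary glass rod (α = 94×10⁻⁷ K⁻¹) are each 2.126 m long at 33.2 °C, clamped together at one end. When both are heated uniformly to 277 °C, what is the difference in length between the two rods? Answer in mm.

10.7 mm

ΔT = 243.8 K
zinc: ΔL = 3.0×10⁻⁵ × 2.126 m × 243.8 = 1.5550×10⁻² m = 15.550 mm
ordinary glass: ΔL = 94×10⁻⁷ × 2.126 m × 243.8 = 4.8722×10⁻³ m = 4.8722 mm
difference = 15.550 − 4.8722 = 10.6778 mm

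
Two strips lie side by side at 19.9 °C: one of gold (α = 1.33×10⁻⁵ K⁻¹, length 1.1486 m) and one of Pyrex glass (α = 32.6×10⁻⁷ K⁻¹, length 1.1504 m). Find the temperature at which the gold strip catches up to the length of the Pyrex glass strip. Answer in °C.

L₁(1 + α₁ΔT) = L₂(1 + α₂ΔT) ⇒ ΔT = (L₂ − L₁)/(α₁L₁ − α₂L₂)
L₂ − L₁ = 1.1504 − 1.1486 = 1.80×10⁻³ m
α₁L₁ − α₂L₂ = 1.33×10⁻⁵×1.1486 − 32.6×10⁻⁷×1.1504 = 1.1526076×10⁻⁵ m/K
ΔT = 1.80×10⁻³ / 1.1526076×10⁻⁵ = 156.168 K
T = 19.9 + 156.168 = 176.068 °C

T = 176.1 °C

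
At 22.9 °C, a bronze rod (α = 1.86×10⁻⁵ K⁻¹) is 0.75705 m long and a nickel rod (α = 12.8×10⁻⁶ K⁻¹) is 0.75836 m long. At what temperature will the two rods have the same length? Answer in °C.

L₁(1 + α₁ΔT) = L₂(1 + α₂ΔT) ⇒ ΔT = (L₂ − L₁)/(α₁L₁ − α₂L₂)
L₂ − L₁ = 0.75836 − 0.75705 = 1.31×10⁻³ m
α₁L₁ − α₂L₂ = 1.86×10⁻⁵×0.75705 − 12.8×10⁻⁶×0.75836 = 4.374122×10⁻⁶ m/K
ΔT = 1.31×10⁻³ / 4.374122×10⁻⁶ = 299.489 K
T = 22.9 + 299.489 = 322.389 °C

T = 322.4 °C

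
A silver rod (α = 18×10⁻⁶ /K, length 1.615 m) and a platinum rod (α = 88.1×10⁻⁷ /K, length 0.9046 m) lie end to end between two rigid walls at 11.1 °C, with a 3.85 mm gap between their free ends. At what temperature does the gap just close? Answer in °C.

Gap closes when ΔL₁ + ΔL₂ = 3.85 mm = 3.85×10⁻³ m
(α₁L₁ + α₂L₂)ΔT = g
α₁L₁ + α₂L₂ = 18×10⁻⁶×1.615 + 88.1×10⁻⁷×0.9046 = 3.7039526×10⁻⁵ m/K
ΔT = 3.85×10⁻³ / 3.7039526×10⁻⁵ = 103.94 K
T = 11.1 + 103.94 = 115.04 °C

T = 115 °C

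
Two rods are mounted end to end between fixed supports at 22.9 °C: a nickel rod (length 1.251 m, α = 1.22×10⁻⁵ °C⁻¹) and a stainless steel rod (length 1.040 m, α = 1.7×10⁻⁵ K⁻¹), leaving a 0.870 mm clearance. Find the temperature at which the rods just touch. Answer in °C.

α₁L₁ = 1.52622×10⁻⁵ m/K, α₂L₂ = 1.768×10⁻⁵ m/K → total 3.29422×10⁻⁵ m/K
ΔT = g/(α₁L₁+α₂L₂) = 8.70×10⁻⁴ / 3.29422×10⁻⁵ = 26.410 K
T = 22.9 + 26.410 = 49.310 °C

T = 49.3 °C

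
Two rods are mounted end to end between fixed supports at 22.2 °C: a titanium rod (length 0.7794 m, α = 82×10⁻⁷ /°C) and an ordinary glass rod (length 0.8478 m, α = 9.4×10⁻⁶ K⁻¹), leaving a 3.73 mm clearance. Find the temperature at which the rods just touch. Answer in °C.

α₁L₁ = 6.39108×10⁻⁶ m/K, α₂L₂ = 7.96932×10⁻⁶ m/K → total 1.43604×10⁻⁵ m/K
ΔT = g/(α₁L₁+α₂L₂) = 3.73×10⁻³ / 1.43604×10⁻⁵ = 259.74 K
T = 22.2 + 259.74 = 281.94 °C

T = 282 °C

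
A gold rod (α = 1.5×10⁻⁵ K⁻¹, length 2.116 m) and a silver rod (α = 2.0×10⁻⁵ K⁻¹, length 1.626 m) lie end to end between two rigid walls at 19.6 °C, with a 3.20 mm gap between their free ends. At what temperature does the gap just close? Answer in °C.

T = 69.4 °C

Gap closes when ΔL₁ + ΔL₂ = 3.20 mm = 3.20×10⁻³ m
(α₁L₁ + α₂L₂)ΔT = g
α₁L₁ + α₂L₂ = 1.5×10⁻⁵×2.116 + 2.0×10⁻⁵×1.626 = 6.426×10⁻⁵ m/K
ΔT = 3.20×10⁻³ / 6.426×10⁻⁵ = 49.798 K
T = 19.6 + 49.798 = 69.398 °C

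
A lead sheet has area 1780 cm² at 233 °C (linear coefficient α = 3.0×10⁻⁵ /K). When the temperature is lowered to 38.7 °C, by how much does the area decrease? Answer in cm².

ΔA = 20.8 cm²

Area coefficient ≈ 2α; |ΔT| = 194.3 K
ΔA = 2αA₀ΔT = 2(3.0×10⁻⁵)(1780)(194.3) = 20.8 cm²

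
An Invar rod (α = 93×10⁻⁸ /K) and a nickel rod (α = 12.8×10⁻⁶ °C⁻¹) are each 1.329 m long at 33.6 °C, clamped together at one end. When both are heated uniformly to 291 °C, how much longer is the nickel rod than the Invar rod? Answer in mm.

4.06 mm

ΔT = 257.4 K
Invar: ΔL = 93×10⁻⁸ × 1.329 m × 257.4 = 3.1814×10⁻⁴ m = 0.31814 mm
nickel: ΔL = 12.8×10⁻⁶ × 1.329 m × 257.4 = 4.3787×10⁻³ m = 4.3787 mm
difference = 4.3787 − 0.31814 = 4.06056 mm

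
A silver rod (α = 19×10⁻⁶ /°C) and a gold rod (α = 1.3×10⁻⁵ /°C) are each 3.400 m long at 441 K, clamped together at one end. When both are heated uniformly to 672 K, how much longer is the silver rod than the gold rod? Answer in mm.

4.71 mm

ΔT = 231 K
silver: ΔL = 19×10⁻⁶ × 3.400 m × 231 = 1.4923×10⁻² m = 14.923 mm
gold: ΔL = 1.3×10⁻⁵ × 3.400 m × 231 = 1.0210×10⁻² m = 10.210 mm
difference = 14.923 − 10.210 = 4.713 mm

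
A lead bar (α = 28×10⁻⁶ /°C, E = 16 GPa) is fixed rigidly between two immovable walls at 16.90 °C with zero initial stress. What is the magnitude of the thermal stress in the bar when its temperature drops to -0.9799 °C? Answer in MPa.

Fully constrained: the free strain ε = αΔT is blocked, so σ = Eε = EαΔT.
|ΔT| = 17.8799 K
σ = 16.0×10⁹ × 28×10⁻⁶ × 17.8799 = 8.01×10⁶ Pa

σ = 8.01 MPa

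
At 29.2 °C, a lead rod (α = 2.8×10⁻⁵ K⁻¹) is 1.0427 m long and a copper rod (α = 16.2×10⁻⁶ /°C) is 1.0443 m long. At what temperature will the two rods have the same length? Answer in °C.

Equal length when α₁L₁ΔT − α₂L₂ΔT = L₂ − L₁ = 1.60×10⁻³ m
α₁L₁ = 2.91956×10⁻⁵, α₂L₂ = 1.691766×10⁻⁵ → Δ(αL) = 1.227794×10⁻⁵ m/K
ΔT = 1.60×10⁻³ / 1.227794×10⁻⁵ = 130.315 K, so T = 29.2 + 130.315 = 159.515 °C

T = 159.5 °C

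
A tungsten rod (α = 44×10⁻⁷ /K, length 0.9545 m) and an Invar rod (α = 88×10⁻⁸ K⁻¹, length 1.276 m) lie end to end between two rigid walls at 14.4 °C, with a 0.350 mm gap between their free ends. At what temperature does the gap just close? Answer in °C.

Gap closes when ΔL₁ + ΔL₂ = 0.350 mm = 3.50×10⁻⁴ m
(α₁L₁ + α₂L₂)ΔT = g
α₁L₁ + α₂L₂ = 44×10⁻⁷×0.9545 + 88×10⁻⁸×1.276 = 5.32268×10⁻⁶ m/K
ΔT = 3.50×10⁻⁴ / 5.32268×10⁻⁶ = 65.756 K
T = 14.4 + 65.756 = 80.156 °C

T = 80.2 °C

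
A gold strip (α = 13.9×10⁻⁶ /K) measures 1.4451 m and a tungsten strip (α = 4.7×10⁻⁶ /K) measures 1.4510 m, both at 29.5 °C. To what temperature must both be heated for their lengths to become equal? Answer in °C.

Equal length when α₁L₁ΔT − α₂L₂ΔT = L₂ − L₁ = 5.90×10⁻³ m
α₁L₁ = 2.008689×10⁻⁵, α₂L₂ = 6.8197×10⁻⁶ → Δ(αL) = 1.326719×10⁻⁵ m/K
ΔT = 5.90×10⁻³ / 1.326719×10⁻⁵ = 444.706 K, so T = 29.5 + 444.706 = 474.206 °C

T = 474.2 °C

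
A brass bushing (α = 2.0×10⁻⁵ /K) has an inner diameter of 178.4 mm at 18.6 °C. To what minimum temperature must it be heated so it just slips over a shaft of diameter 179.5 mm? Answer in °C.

T = 327 °C

Required Δd = 179.5 − 178.4 = 1.1 mm
Δd = αd₀ΔT ⇒ ΔT = Δd/(αd₀) = 1.1 / (2.0×10⁻⁵ × 178.4) = 308.30 K
T_min = 18.6 + 308.30 = 326.90 °C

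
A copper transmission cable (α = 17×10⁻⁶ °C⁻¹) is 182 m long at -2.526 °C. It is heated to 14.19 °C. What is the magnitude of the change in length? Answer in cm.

ΔL = 5.17 cm

|ΔT| = |14.19 − (-2.526)| = 16.716 K
ΔL = αL₀ΔT = (17×10⁻⁶)(182)(16.716) = 5.17×10⁻² m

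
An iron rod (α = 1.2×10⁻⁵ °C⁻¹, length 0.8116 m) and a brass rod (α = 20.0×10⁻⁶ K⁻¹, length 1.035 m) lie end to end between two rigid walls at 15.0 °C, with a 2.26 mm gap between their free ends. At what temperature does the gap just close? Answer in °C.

Gap closes when ΔL₁ + ΔL₂ = 2.26 mm = 2.26×10⁻³ m
(α₁L₁ + α₂L₂)ΔT = g
α₁L₁ + α₂L₂ = 1.2×10⁻⁵×0.8116 + 20.0×10⁻⁶×1.035 = 3.04392×10⁻⁵ m/K
ΔT = 2.26×10⁻³ / 3.04392×10⁻⁵ = 74.246 K
T = 15.0 + 74.246 = 89.246 °C

T = 89.2 °C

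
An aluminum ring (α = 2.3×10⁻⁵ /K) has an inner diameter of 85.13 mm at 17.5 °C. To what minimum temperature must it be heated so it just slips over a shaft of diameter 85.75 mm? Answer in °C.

Required Δd = 85.75 − 85.13 = 0.62 mm
Δd = αd₀ΔT ⇒ ΔT = Δd/(αd₀) = 0.62 / (2.3×10⁻⁵ × 85.13) = 316.65 K
T_min = 17.5 + 316.65 = 334.15 °C

T = 334 °C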